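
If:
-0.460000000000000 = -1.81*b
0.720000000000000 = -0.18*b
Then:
No Solution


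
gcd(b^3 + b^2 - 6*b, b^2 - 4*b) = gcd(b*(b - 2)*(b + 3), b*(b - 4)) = b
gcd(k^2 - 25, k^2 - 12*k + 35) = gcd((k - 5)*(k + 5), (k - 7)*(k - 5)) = k - 5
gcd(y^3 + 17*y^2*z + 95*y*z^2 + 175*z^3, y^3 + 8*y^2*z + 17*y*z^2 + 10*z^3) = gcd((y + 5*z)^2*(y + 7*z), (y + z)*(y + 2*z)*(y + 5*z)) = y + 5*z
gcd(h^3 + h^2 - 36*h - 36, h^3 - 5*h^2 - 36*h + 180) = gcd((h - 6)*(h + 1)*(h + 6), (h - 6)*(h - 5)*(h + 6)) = h^2 - 36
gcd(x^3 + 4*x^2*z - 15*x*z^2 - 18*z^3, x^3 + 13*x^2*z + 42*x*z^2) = x + 6*z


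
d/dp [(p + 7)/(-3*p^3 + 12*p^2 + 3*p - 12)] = (-p^3 + 4*p^2 + p - (p + 7)*(-3*p^2 + 8*p + 1) - 4)/(3*(p^3 - 4*p^2 - p + 4)^2)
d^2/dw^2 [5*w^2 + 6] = 10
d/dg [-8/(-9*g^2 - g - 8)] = 8*(-18*g - 1)/(9*g^2 + g + 8)^2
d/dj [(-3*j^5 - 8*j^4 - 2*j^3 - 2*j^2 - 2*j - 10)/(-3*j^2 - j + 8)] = (27*j^6 + 60*j^5 - 90*j^4 - 252*j^3 - 52*j^2 - 92*j - 26)/(9*j^4 + 6*j^3 - 47*j^2 - 16*j + 64)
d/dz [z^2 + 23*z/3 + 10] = 2*z + 23/3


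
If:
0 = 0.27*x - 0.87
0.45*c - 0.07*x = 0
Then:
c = 0.50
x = 3.22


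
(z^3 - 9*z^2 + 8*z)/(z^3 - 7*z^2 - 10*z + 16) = z/(z + 2)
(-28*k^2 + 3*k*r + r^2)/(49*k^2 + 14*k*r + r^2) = (-4*k + r)/(7*k + r)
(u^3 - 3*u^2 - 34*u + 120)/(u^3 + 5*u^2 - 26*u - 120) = (u - 4)/(u + 4)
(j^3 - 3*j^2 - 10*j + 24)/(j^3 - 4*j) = (j^2 - j - 12)/(j*(j + 2))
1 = 1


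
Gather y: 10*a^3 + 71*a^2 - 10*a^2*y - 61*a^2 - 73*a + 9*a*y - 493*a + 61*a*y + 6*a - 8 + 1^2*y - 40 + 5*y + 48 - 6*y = 10*a^3 + 10*a^2 - 560*a + y*(-10*a^2 + 70*a)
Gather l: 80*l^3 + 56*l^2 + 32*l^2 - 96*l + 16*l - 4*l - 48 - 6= 80*l^3 + 88*l^2 - 84*l - 54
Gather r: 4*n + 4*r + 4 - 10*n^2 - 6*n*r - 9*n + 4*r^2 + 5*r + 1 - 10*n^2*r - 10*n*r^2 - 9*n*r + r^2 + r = -10*n^2 - 5*n + r^2*(5 - 10*n) + r*(-10*n^2 - 15*n + 10) + 5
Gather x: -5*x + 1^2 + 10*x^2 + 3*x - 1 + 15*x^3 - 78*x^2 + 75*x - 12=15*x^3 - 68*x^2 + 73*x - 12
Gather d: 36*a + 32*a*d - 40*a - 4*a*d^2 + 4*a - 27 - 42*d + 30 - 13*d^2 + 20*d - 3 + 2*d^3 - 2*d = 2*d^3 + d^2*(-4*a - 13) + d*(32*a - 24)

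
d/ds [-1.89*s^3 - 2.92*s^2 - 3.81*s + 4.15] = -5.67*s^2 - 5.84*s - 3.81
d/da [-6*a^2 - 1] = -12*a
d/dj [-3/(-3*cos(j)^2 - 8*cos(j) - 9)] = 6*(3*cos(j) + 4)*sin(j)/(3*cos(j)^2 + 8*cos(j) + 9)^2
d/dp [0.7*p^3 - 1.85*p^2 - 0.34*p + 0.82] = 2.1*p^2 - 3.7*p - 0.34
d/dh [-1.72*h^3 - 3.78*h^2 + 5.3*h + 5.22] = -5.16*h^2 - 7.56*h + 5.3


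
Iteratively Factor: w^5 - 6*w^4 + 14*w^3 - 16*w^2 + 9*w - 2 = (w - 2)*(w^4 - 4*w^3 + 6*w^2 - 4*w + 1) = (w - 2)*(w - 1)*(w^3 - 3*w^2 + 3*w - 1) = (w - 2)*(w - 1)^2*(w^2 - 2*w + 1) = (w - 2)*(w - 1)^3*(w - 1)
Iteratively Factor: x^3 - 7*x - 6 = (x - 3)*(x^2 + 3*x + 2) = (x - 3)*(x + 1)*(x + 2)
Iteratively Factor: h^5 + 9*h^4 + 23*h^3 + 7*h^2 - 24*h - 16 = (h + 1)*(h^4 + 8*h^3 + 15*h^2 - 8*h - 16) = (h + 1)*(h + 4)*(h^3 + 4*h^2 - h - 4) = (h + 1)*(h + 4)^2*(h^2 - 1) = (h + 1)^2*(h + 4)^2*(h - 1)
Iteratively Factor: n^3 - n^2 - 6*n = (n)*(n^2 - n - 6) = n*(n - 3)*(n + 2)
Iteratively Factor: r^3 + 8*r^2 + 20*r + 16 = (r + 4)*(r^2 + 4*r + 4) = (r + 2)*(r + 4)*(r + 2)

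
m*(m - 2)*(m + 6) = m^3 + 4*m^2 - 12*m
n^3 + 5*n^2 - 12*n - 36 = (n - 3)*(n + 2)*(n + 6)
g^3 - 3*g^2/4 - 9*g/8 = g*(g - 3/2)*(g + 3/4)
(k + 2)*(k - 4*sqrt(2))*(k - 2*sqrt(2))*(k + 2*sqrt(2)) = k^4 - 4*sqrt(2)*k^3 + 2*k^3 - 8*sqrt(2)*k^2 - 8*k^2 - 16*k + 32*sqrt(2)*k + 64*sqrt(2)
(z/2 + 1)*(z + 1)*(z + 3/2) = z^3/2 + 9*z^2/4 + 13*z/4 + 3/2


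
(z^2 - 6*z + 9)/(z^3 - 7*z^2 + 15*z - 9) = 1/(z - 1)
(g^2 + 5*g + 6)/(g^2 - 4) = (g + 3)/(g - 2)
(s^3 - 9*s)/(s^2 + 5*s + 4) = s*(s^2 - 9)/(s^2 + 5*s + 4)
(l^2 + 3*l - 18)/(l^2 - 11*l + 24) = (l + 6)/(l - 8)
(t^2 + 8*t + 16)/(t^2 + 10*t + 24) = (t + 4)/(t + 6)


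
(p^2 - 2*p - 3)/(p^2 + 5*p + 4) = (p - 3)/(p + 4)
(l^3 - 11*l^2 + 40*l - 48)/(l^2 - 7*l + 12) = l - 4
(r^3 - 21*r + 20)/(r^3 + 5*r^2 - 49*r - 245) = (r^2 - 5*r + 4)/(r^2 - 49)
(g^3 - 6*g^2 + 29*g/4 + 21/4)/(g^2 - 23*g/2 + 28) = (2*g^2 - 5*g - 3)/(2*(g - 8))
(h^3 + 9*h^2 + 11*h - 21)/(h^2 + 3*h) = h + 6 - 7/h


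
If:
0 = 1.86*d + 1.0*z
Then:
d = -0.537634408602151*z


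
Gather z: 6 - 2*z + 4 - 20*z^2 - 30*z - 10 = -20*z^2 - 32*z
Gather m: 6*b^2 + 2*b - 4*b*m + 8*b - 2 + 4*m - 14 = 6*b^2 + 10*b + m*(4 - 4*b) - 16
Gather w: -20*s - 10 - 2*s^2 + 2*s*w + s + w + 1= -2*s^2 - 19*s + w*(2*s + 1) - 9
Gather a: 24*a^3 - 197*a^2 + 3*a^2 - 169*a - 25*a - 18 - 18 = 24*a^3 - 194*a^2 - 194*a - 36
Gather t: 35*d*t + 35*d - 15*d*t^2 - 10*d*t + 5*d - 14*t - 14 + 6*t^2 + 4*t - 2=40*d + t^2*(6 - 15*d) + t*(25*d - 10) - 16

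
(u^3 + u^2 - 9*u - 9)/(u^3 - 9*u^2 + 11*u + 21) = (u + 3)/(u - 7)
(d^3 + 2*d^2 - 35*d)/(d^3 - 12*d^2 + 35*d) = (d + 7)/(d - 7)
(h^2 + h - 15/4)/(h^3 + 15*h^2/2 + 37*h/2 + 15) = (h - 3/2)/(h^2 + 5*h + 6)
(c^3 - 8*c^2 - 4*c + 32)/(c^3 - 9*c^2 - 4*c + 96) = (c^2 - 4)/(c^2 - c - 12)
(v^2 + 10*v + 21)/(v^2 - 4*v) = (v^2 + 10*v + 21)/(v*(v - 4))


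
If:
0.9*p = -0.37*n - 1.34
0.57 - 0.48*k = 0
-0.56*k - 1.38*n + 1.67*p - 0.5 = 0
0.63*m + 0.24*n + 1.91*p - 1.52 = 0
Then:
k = 1.19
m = 5.40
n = -1.77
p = -0.76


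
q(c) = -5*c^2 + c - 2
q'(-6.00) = 61.00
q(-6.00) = -188.00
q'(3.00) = -29.00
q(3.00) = -44.00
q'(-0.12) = 2.20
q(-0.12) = -2.19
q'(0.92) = -8.20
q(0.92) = -5.31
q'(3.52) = -34.20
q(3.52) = -60.43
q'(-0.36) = 4.60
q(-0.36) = -3.01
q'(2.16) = -20.60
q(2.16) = -23.17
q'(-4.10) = 42.00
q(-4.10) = -90.15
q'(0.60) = -5.00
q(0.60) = -3.20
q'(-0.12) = 2.20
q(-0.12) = -2.19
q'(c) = 1 - 10*c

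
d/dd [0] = 0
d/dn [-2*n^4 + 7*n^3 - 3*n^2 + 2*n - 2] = -8*n^3 + 21*n^2 - 6*n + 2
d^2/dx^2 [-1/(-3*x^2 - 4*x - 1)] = 2*(-9*x^2 - 12*x + 4*(3*x + 2)^2 - 3)/(3*x^2 + 4*x + 1)^3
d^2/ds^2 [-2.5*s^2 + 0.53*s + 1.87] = -5.00000000000000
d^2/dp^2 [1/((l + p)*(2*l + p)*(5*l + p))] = 2*(209*l^4 + 378*l^3*p + 243*l^2*p^2 + 64*l*p^3 + 6*p^4)/(1000*l^9 + 5100*l^8*p + 11070*l^7*p^2 + 13373*l^6*p^3 + 9876*l^5*p^4 + 4611*l^4*p^5 + 1358*l^3*p^6 + 243*l^2*p^7 + 24*l*p^8 + p^9)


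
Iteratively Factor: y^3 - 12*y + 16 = (y + 4)*(y^2 - 4*y + 4) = (y - 2)*(y + 4)*(y - 2)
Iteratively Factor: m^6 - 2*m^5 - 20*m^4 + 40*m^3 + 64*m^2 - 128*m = (m - 2)*(m^5 - 20*m^3 + 64*m) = (m - 2)*(m + 2)*(m^4 - 2*m^3 - 16*m^2 + 32*m) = (m - 2)^2*(m + 2)*(m^3 - 16*m) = (m - 4)*(m - 2)^2*(m + 2)*(m^2 + 4*m) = m*(m - 4)*(m - 2)^2*(m + 2)*(m + 4)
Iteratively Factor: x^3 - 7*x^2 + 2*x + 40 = (x - 5)*(x^2 - 2*x - 8) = (x - 5)*(x + 2)*(x - 4)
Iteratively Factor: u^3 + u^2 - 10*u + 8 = (u + 4)*(u^2 - 3*u + 2) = (u - 1)*(u + 4)*(u - 2)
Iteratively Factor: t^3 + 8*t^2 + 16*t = (t + 4)*(t^2 + 4*t) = (t + 4)^2*(t)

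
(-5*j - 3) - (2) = -5*j - 5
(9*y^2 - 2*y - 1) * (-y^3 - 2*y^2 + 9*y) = -9*y^5 - 16*y^4 + 86*y^3 - 16*y^2 - 9*y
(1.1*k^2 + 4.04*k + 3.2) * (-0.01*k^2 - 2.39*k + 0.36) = -0.011*k^4 - 2.6694*k^3 - 9.2916*k^2 - 6.1936*k + 1.152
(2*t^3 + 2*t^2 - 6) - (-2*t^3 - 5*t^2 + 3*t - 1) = 4*t^3 + 7*t^2 - 3*t - 5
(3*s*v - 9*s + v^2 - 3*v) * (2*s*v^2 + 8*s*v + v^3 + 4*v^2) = 6*s^2*v^3 + 6*s^2*v^2 - 72*s^2*v + 5*s*v^4 + 5*s*v^3 - 60*s*v^2 + v^5 + v^4 - 12*v^3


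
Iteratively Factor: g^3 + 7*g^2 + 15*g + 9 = (g + 3)*(g^2 + 4*g + 3) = (g + 1)*(g + 3)*(g + 3)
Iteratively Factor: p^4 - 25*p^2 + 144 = (p - 3)*(p^3 + 3*p^2 - 16*p - 48) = (p - 3)*(p + 3)*(p^2 - 16) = (p - 4)*(p - 3)*(p + 3)*(p + 4)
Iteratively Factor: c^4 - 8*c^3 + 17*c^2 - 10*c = (c - 1)*(c^3 - 7*c^2 + 10*c) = c*(c - 1)*(c^2 - 7*c + 10) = c*(c - 2)*(c - 1)*(c - 5)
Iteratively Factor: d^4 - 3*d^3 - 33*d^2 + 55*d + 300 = (d + 4)*(d^3 - 7*d^2 - 5*d + 75) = (d - 5)*(d + 4)*(d^2 - 2*d - 15) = (d - 5)*(d + 3)*(d + 4)*(d - 5)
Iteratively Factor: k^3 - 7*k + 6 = (k - 1)*(k^2 + k - 6) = (k - 1)*(k + 3)*(k - 2)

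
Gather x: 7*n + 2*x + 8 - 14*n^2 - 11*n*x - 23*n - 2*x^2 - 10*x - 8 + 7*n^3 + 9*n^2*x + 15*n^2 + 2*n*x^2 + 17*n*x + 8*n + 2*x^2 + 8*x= 7*n^3 + n^2 + 2*n*x^2 - 8*n + x*(9*n^2 + 6*n)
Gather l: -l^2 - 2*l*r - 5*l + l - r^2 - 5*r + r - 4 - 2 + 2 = -l^2 + l*(-2*r - 4) - r^2 - 4*r - 4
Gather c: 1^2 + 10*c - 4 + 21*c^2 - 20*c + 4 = 21*c^2 - 10*c + 1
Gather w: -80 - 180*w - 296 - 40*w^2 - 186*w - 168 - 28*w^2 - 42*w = -68*w^2 - 408*w - 544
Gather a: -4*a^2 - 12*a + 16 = -4*a^2 - 12*a + 16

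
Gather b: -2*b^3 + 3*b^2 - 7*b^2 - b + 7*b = -2*b^3 - 4*b^2 + 6*b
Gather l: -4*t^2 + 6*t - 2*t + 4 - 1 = -4*t^2 + 4*t + 3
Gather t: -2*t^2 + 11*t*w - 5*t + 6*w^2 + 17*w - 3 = -2*t^2 + t*(11*w - 5) + 6*w^2 + 17*w - 3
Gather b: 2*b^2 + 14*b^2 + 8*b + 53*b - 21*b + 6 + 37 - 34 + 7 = 16*b^2 + 40*b + 16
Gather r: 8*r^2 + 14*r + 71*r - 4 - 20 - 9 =8*r^2 + 85*r - 33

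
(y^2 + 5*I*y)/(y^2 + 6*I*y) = (y + 5*I)/(y + 6*I)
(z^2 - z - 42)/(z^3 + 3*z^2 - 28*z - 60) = (z - 7)/(z^2 - 3*z - 10)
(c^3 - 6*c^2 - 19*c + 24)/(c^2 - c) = c - 5 - 24/c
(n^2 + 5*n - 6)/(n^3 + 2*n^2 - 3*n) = (n + 6)/(n*(n + 3))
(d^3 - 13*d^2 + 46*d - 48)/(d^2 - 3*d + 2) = (d^2 - 11*d + 24)/(d - 1)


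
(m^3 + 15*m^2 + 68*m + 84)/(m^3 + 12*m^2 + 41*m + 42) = (m + 6)/(m + 3)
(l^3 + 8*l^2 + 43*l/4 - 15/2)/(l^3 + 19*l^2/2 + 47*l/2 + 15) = (l - 1/2)/(l + 1)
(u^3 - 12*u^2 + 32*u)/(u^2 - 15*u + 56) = u*(u - 4)/(u - 7)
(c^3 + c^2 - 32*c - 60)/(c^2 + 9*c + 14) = (c^2 - c - 30)/(c + 7)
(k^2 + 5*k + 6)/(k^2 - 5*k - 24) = (k + 2)/(k - 8)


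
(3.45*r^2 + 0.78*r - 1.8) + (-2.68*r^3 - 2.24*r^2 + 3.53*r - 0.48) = -2.68*r^3 + 1.21*r^2 + 4.31*r - 2.28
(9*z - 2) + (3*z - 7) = 12*z - 9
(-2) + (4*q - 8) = 4*q - 10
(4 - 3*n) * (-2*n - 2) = 6*n^2 - 2*n - 8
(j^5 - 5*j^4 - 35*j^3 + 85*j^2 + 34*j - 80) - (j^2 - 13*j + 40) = j^5 - 5*j^4 - 35*j^3 + 84*j^2 + 47*j - 120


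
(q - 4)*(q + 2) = q^2 - 2*q - 8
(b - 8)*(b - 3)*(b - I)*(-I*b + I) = -I*b^4 - b^3 + 12*I*b^3 + 12*b^2 - 35*I*b^2 - 35*b + 24*I*b + 24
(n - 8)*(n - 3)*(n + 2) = n^3 - 9*n^2 + 2*n + 48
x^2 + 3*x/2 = x*(x + 3/2)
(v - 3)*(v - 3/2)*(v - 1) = v^3 - 11*v^2/2 + 9*v - 9/2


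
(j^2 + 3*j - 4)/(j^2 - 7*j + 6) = (j + 4)/(j - 6)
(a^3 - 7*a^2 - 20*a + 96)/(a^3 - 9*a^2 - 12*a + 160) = (a - 3)/(a - 5)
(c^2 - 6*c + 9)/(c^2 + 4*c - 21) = (c - 3)/(c + 7)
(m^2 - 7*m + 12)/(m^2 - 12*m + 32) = (m - 3)/(m - 8)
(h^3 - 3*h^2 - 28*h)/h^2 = h - 3 - 28/h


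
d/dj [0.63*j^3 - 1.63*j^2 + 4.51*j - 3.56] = 1.89*j^2 - 3.26*j + 4.51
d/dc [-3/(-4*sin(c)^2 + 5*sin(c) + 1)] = 3*(5 - 8*sin(c))*cos(c)/(-4*sin(c)^2 + 5*sin(c) + 1)^2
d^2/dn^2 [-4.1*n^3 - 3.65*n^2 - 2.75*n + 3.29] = -24.6*n - 7.3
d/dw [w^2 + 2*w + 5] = 2*w + 2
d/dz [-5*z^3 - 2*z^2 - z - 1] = -15*z^2 - 4*z - 1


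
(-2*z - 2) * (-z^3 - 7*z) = 2*z^4 + 2*z^3 + 14*z^2 + 14*z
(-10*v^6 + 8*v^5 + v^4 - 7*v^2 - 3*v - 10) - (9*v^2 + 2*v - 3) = -10*v^6 + 8*v^5 + v^4 - 16*v^2 - 5*v - 7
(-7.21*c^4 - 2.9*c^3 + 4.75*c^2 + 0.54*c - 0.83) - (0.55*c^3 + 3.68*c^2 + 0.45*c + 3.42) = -7.21*c^4 - 3.45*c^3 + 1.07*c^2 + 0.09*c - 4.25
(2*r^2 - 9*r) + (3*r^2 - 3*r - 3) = 5*r^2 - 12*r - 3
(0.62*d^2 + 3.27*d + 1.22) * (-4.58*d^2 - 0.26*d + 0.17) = -2.8396*d^4 - 15.1378*d^3 - 6.3324*d^2 + 0.2387*d + 0.2074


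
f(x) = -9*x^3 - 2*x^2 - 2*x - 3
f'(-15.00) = -6017.00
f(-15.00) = 29952.00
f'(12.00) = -3938.00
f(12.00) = -15867.00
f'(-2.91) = -219.00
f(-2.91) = 207.66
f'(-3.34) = -289.84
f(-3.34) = 316.71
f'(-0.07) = -1.85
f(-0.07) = -2.87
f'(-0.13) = -1.94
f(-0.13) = -2.75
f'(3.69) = -384.39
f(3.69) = -489.80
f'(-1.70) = -73.23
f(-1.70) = 38.84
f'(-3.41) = -302.32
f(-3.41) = 337.43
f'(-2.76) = -196.64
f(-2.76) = 176.51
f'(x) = -27*x^2 - 4*x - 2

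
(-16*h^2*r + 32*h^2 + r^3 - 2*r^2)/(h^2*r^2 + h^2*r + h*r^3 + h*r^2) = (-16*h^2*r + 32*h^2 + r^3 - 2*r^2)/(h*r*(h*r + h + r^2 + r))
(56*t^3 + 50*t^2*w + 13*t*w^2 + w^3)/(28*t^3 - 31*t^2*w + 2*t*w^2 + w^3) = (8*t^2 + 6*t*w + w^2)/(4*t^2 - 5*t*w + w^2)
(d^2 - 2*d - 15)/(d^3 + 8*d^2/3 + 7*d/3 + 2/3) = 3*(d^2 - 2*d - 15)/(3*d^3 + 8*d^2 + 7*d + 2)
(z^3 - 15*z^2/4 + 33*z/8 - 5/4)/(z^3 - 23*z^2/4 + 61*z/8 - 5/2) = (z - 2)/(z - 4)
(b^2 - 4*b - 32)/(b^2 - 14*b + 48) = (b + 4)/(b - 6)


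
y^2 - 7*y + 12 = (y - 4)*(y - 3)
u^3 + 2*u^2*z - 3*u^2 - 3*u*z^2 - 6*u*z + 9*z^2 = (u - 3)*(u - z)*(u + 3*z)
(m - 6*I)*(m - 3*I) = m^2 - 9*I*m - 18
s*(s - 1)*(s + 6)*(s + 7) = s^4 + 12*s^3 + 29*s^2 - 42*s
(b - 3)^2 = b^2 - 6*b + 9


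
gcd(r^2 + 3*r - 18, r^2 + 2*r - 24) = r + 6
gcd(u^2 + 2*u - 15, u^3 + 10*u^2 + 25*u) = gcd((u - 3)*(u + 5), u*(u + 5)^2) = u + 5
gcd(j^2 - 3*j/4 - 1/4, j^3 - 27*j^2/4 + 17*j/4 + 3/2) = j^2 - 3*j/4 - 1/4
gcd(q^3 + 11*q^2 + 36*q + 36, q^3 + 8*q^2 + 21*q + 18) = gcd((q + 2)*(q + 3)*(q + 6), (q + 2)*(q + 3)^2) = q^2 + 5*q + 6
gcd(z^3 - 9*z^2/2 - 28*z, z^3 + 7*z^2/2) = z^2 + 7*z/2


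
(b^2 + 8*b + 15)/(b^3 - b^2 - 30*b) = (b + 3)/(b*(b - 6))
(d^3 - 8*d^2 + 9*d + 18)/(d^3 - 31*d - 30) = (d - 3)/(d + 5)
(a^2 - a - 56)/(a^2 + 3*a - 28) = (a - 8)/(a - 4)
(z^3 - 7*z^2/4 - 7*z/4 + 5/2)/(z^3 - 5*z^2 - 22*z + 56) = (4*z^2 + z - 5)/(4*(z^2 - 3*z - 28))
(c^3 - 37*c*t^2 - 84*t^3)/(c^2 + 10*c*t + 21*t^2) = (c^2 - 3*c*t - 28*t^2)/(c + 7*t)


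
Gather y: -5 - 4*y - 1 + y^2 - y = y^2 - 5*y - 6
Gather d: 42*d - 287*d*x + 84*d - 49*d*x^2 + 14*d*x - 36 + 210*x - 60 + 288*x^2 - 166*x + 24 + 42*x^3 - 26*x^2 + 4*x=d*(-49*x^2 - 273*x + 126) + 42*x^3 + 262*x^2 + 48*x - 72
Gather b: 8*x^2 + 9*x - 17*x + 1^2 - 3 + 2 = 8*x^2 - 8*x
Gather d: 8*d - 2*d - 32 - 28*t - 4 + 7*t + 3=6*d - 21*t - 33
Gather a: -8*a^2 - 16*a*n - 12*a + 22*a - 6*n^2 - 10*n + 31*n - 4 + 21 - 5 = -8*a^2 + a*(10 - 16*n) - 6*n^2 + 21*n + 12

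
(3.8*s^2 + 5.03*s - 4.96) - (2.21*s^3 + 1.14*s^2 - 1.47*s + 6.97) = -2.21*s^3 + 2.66*s^2 + 6.5*s - 11.93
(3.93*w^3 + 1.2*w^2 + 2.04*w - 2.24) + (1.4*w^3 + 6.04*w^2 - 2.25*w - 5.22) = 5.33*w^3 + 7.24*w^2 - 0.21*w - 7.46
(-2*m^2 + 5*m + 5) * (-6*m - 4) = 12*m^3 - 22*m^2 - 50*m - 20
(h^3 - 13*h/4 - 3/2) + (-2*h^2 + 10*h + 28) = h^3 - 2*h^2 + 27*h/4 + 53/2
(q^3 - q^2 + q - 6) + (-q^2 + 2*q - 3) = q^3 - 2*q^2 + 3*q - 9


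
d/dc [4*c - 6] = 4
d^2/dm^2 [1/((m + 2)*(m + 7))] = 2*((m + 2)^2 + (m + 2)*(m + 7) + (m + 7)^2)/((m + 2)^3*(m + 7)^3)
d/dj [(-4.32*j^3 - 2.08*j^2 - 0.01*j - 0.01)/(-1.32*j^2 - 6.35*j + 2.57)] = (5.7024*j^4 + 54.864*j^3 - 20.1124*j^2 - 10.7176*j - 0.0892)/(1.7424*j^4 + 16.764*j^3 + 33.5377*j^2 - 32.639*j + 6.6049)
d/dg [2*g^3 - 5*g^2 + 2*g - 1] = 6*g^2 - 10*g + 2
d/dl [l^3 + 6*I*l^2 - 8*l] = 3*l^2 + 12*I*l - 8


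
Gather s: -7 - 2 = -9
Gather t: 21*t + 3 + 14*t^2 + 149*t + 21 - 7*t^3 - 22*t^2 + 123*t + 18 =-7*t^3 - 8*t^2 + 293*t + 42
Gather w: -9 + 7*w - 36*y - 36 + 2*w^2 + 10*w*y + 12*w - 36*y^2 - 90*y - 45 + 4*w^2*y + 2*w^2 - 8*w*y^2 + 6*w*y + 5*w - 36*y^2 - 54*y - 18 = w^2*(4*y + 4) + w*(-8*y^2 + 16*y + 24) - 72*y^2 - 180*y - 108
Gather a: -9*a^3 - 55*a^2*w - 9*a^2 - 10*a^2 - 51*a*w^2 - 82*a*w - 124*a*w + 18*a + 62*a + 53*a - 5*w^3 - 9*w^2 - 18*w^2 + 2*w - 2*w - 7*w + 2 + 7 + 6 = -9*a^3 + a^2*(-55*w - 19) + a*(-51*w^2 - 206*w + 133) - 5*w^3 - 27*w^2 - 7*w + 15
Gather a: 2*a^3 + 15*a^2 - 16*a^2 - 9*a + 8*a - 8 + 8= 2*a^3 - a^2 - a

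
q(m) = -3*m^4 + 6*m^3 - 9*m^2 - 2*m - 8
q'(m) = -12*m^3 + 18*m^2 - 18*m - 2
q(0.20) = -8.72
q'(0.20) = -4.98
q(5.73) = -2420.16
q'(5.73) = -1771.74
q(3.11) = -201.44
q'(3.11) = -244.84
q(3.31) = -255.75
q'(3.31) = -299.55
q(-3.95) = -1240.62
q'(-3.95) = 1089.50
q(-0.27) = -8.25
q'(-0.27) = 4.41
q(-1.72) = -87.97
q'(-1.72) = 143.27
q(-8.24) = -17789.71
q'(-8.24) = 8082.19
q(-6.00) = -5504.00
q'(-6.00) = 3346.00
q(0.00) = -8.00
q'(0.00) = -2.00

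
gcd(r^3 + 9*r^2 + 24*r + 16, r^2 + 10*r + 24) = r + 4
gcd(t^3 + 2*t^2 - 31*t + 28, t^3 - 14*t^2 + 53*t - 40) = t - 1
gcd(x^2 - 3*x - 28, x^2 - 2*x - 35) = x - 7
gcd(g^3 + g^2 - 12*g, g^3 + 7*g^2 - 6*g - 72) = g^2 + g - 12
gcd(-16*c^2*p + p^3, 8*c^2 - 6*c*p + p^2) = -4*c + p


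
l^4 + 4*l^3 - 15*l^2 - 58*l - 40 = (l - 4)*(l + 1)*(l + 2)*(l + 5)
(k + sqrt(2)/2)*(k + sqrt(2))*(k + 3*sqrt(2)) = k^3 + 9*sqrt(2)*k^2/2 + 10*k + 3*sqrt(2)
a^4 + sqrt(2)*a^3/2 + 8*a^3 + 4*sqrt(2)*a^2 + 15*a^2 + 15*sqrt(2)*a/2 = a*(a + 3)*(a + 5)*(a + sqrt(2)/2)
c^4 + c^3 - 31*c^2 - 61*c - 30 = (c - 6)*(c + 1)^2*(c + 5)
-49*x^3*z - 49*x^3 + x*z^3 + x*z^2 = (-7*x + z)*(7*x + z)*(x*z + x)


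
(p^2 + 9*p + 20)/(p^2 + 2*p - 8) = (p + 5)/(p - 2)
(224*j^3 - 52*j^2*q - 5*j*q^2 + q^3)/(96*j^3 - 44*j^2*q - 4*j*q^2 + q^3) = (-28*j^2 + 3*j*q + q^2)/(-12*j^2 + 4*j*q + q^2)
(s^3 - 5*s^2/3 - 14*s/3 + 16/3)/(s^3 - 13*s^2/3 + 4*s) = (3*s^3 - 5*s^2 - 14*s + 16)/(s*(3*s^2 - 13*s + 12))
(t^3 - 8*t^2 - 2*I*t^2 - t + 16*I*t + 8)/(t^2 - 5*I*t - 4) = (t^2 - t*(8 + I) + 8*I)/(t - 4*I)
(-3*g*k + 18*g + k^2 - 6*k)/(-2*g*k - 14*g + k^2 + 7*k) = (3*g*k - 18*g - k^2 + 6*k)/(2*g*k + 14*g - k^2 - 7*k)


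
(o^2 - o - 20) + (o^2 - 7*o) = 2*o^2 - 8*o - 20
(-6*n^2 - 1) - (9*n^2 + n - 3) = -15*n^2 - n + 2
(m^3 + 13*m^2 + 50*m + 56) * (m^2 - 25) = m^5 + 13*m^4 + 25*m^3 - 269*m^2 - 1250*m - 1400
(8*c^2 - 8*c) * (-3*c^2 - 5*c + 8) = -24*c^4 - 16*c^3 + 104*c^2 - 64*c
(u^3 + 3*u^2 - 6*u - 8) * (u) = u^4 + 3*u^3 - 6*u^2 - 8*u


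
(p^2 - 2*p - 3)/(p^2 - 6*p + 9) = (p + 1)/(p - 3)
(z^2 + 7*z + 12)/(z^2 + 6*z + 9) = (z + 4)/(z + 3)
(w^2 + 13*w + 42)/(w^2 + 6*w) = (w + 7)/w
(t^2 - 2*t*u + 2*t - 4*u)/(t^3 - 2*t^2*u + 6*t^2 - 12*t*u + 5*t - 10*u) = (t + 2)/(t^2 + 6*t + 5)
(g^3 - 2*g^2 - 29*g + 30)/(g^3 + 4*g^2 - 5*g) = (g - 6)/g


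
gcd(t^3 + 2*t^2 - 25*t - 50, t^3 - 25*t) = t^2 - 25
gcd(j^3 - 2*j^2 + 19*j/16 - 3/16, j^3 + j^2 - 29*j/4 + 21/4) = j - 1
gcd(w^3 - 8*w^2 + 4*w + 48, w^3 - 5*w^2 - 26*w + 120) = w^2 - 10*w + 24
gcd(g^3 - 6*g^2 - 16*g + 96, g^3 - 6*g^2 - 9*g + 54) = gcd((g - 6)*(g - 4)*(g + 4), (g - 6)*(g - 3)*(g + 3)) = g - 6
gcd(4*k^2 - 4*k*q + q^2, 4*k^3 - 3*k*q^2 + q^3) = 4*k^2 - 4*k*q + q^2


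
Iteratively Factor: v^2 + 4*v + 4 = (v + 2)*(v + 2)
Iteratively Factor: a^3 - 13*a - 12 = (a + 3)*(a^2 - 3*a - 4) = (a + 1)*(a + 3)*(a - 4)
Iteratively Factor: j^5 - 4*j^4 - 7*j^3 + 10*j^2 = (j)*(j^4 - 4*j^3 - 7*j^2 + 10*j) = j*(j + 2)*(j^3 - 6*j^2 + 5*j) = j^2*(j + 2)*(j^2 - 6*j + 5) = j^2*(j - 5)*(j + 2)*(j - 1)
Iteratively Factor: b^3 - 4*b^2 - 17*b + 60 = (b + 4)*(b^2 - 8*b + 15) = (b - 3)*(b + 4)*(b - 5)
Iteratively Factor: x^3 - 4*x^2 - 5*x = (x - 5)*(x^2 + x) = (x - 5)*(x + 1)*(x)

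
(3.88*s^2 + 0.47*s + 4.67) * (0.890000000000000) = 3.4532*s^2 + 0.4183*s + 4.1563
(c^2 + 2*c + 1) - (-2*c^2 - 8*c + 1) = 3*c^2 + 10*c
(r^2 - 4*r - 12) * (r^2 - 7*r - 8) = r^4 - 11*r^3 + 8*r^2 + 116*r + 96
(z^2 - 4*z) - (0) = z^2 - 4*z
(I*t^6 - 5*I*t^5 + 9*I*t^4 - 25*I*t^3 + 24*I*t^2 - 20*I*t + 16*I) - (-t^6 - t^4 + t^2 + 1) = t^6 + I*t^6 - 5*I*t^5 + t^4 + 9*I*t^4 - 25*I*t^3 - t^2 + 24*I*t^2 - 20*I*t - 1 + 16*I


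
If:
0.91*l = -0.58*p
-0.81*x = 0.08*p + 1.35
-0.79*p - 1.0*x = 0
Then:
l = -1.54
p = 2.41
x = -1.90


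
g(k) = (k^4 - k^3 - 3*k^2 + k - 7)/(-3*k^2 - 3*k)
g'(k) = (6*k + 3)*(k^4 - k^3 - 3*k^2 + k - 7)/(-3*k^2 - 3*k)^2 + (4*k^3 - 3*k^2 - 6*k + 1)/(-3*k^2 - 3*k) = (-2*k^5 - 2*k^4 + 2*k^3 + 4*k^2 - 14*k - 7)/(3*k^2*(k^2 + 2*k + 1))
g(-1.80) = 0.51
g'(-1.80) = 5.83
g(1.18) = 1.26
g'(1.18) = -1.16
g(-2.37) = -1.91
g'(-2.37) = 3.43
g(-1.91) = -0.08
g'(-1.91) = 4.92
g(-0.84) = -21.99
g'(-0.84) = 115.11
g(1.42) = 1.01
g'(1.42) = -0.92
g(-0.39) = -10.88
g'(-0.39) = -6.35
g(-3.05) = -4.10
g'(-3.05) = 3.16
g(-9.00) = -32.55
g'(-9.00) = 6.68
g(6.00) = -7.71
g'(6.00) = -3.34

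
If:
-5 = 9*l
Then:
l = -5/9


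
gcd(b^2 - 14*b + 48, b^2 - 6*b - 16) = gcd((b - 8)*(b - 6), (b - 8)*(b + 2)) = b - 8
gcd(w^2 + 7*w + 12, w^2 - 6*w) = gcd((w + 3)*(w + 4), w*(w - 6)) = 1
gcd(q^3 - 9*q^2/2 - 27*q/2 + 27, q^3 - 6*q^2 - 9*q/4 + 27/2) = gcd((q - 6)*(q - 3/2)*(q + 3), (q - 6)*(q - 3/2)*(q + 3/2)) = q^2 - 15*q/2 + 9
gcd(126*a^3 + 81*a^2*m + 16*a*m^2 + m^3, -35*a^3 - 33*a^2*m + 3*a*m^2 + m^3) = 7*a + m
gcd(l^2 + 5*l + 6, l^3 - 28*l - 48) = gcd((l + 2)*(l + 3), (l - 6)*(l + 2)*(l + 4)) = l + 2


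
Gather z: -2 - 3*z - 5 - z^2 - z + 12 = -z^2 - 4*z + 5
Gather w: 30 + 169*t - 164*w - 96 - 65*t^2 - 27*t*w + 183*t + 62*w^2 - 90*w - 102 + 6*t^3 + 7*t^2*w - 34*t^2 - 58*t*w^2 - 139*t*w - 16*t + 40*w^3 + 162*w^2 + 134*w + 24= 6*t^3 - 99*t^2 + 336*t + 40*w^3 + w^2*(224 - 58*t) + w*(7*t^2 - 166*t - 120) - 144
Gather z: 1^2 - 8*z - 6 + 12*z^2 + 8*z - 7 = 12*z^2 - 12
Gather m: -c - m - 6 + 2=-c - m - 4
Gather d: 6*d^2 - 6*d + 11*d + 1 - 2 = 6*d^2 + 5*d - 1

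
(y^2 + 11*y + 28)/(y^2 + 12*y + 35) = (y + 4)/(y + 5)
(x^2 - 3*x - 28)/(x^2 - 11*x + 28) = (x + 4)/(x - 4)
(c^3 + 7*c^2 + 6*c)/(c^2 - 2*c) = (c^2 + 7*c + 6)/(c - 2)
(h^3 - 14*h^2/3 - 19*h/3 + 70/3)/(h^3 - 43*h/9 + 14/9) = 3*(h - 5)/(3*h - 1)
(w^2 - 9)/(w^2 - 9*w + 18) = (w + 3)/(w - 6)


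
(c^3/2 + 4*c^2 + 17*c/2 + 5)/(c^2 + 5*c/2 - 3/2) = (c^3 + 8*c^2 + 17*c + 10)/(2*c^2 + 5*c - 3)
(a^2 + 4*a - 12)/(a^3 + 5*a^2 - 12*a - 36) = (a - 2)/(a^2 - a - 6)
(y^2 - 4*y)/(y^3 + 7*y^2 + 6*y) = (y - 4)/(y^2 + 7*y + 6)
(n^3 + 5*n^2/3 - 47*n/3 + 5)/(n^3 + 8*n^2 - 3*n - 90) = (n - 1/3)/(n + 6)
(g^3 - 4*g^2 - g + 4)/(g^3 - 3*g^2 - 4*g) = (g - 1)/g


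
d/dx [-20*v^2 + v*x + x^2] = v + 2*x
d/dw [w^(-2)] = -2/w^3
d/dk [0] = 0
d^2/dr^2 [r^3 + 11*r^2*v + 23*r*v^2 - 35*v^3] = 6*r + 22*v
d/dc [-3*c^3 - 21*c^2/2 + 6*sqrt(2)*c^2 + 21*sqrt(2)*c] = -9*c^2 - 21*c + 12*sqrt(2)*c + 21*sqrt(2)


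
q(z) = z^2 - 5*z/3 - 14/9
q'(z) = 2*z - 5/3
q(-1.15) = 1.68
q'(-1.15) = -3.97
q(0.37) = -2.04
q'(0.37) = -0.93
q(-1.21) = 1.93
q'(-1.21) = -4.09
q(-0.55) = -0.34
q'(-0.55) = -2.77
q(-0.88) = 0.69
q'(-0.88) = -3.43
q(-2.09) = 6.30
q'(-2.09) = -5.85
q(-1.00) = 1.11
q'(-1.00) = -3.67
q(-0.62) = -0.14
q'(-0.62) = -2.91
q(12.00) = 122.44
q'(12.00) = 22.33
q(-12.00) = 162.44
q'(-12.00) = -25.67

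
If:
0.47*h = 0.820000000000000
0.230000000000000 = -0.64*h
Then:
No Solution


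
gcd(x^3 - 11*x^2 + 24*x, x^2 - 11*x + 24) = x^2 - 11*x + 24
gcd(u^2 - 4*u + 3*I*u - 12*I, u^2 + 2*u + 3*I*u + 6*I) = u + 3*I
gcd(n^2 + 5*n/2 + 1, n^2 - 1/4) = n + 1/2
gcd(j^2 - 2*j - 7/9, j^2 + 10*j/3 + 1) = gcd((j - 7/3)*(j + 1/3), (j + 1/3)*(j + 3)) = j + 1/3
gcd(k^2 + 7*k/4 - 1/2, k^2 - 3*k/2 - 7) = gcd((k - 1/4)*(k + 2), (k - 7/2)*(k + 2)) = k + 2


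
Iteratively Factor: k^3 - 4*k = (k - 2)*(k^2 + 2*k) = (k - 2)*(k + 2)*(k)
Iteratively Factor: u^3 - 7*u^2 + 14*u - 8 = (u - 4)*(u^2 - 3*u + 2) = (u - 4)*(u - 1)*(u - 2)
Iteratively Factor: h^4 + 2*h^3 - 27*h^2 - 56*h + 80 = (h + 4)*(h^3 - 2*h^2 - 19*h + 20) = (h + 4)^2*(h^2 - 6*h + 5) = (h - 5)*(h + 4)^2*(h - 1)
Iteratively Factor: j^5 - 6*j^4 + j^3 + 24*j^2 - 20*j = (j)*(j^4 - 6*j^3 + j^2 + 24*j - 20) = j*(j - 2)*(j^3 - 4*j^2 - 7*j + 10) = j*(j - 5)*(j - 2)*(j^2 + j - 2) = j*(j - 5)*(j - 2)*(j - 1)*(j + 2)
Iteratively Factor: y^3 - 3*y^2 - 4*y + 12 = (y - 3)*(y^2 - 4) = (y - 3)*(y + 2)*(y - 2)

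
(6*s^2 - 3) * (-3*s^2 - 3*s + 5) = -18*s^4 - 18*s^3 + 39*s^2 + 9*s - 15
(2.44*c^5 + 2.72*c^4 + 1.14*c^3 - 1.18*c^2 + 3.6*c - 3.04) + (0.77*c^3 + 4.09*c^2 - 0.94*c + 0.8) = 2.44*c^5 + 2.72*c^4 + 1.91*c^3 + 2.91*c^2 + 2.66*c - 2.24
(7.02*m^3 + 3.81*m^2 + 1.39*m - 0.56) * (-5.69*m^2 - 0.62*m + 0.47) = -39.9438*m^5 - 26.0313*m^4 - 6.9719*m^3 + 4.1153*m^2 + 1.0005*m - 0.2632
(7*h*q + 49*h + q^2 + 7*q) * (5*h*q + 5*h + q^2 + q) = 35*h^2*q^2 + 280*h^2*q + 245*h^2 + 12*h*q^3 + 96*h*q^2 + 84*h*q + q^4 + 8*q^3 + 7*q^2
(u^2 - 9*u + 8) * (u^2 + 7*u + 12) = u^4 - 2*u^3 - 43*u^2 - 52*u + 96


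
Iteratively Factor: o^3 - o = (o + 1)*(o^2 - o) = (o - 1)*(o + 1)*(o)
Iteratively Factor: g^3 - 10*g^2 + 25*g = (g - 5)*(g^2 - 5*g) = g*(g - 5)*(g - 5)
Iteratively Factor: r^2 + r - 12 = (r - 3)*(r + 4)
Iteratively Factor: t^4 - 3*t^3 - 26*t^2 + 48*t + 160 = (t + 2)*(t^3 - 5*t^2 - 16*t + 80) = (t - 4)*(t + 2)*(t^2 - t - 20) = (t - 5)*(t - 4)*(t + 2)*(t + 4)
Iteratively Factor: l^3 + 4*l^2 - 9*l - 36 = (l + 3)*(l^2 + l - 12) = (l - 3)*(l + 3)*(l + 4)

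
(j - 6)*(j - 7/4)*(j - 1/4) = j^3 - 8*j^2 + 199*j/16 - 21/8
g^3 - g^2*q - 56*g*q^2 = g*(g - 8*q)*(g + 7*q)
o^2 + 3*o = o*(o + 3)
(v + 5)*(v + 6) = v^2 + 11*v + 30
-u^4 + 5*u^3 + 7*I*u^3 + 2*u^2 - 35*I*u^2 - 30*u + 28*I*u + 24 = (u - 4)*(u - 6*I)*(I*u + 1)*(I*u - I)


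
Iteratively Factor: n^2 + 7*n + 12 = (n + 4)*(n + 3)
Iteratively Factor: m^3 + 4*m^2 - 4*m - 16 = (m + 4)*(m^2 - 4) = (m - 2)*(m + 4)*(m + 2)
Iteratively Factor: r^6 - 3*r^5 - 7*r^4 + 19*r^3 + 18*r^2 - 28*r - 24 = (r + 2)*(r^5 - 5*r^4 + 3*r^3 + 13*r^2 - 8*r - 12) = (r + 1)*(r + 2)*(r^4 - 6*r^3 + 9*r^2 + 4*r - 12) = (r - 2)*(r + 1)*(r + 2)*(r^3 - 4*r^2 + r + 6) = (r - 2)*(r + 1)^2*(r + 2)*(r^2 - 5*r + 6) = (r - 3)*(r - 2)*(r + 1)^2*(r + 2)*(r - 2)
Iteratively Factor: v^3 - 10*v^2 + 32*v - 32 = (v - 2)*(v^2 - 8*v + 16) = (v - 4)*(v - 2)*(v - 4)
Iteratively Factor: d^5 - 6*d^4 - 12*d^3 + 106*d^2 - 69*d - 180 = (d - 3)*(d^4 - 3*d^3 - 21*d^2 + 43*d + 60) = (d - 3)*(d + 4)*(d^3 - 7*d^2 + 7*d + 15) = (d - 3)^2*(d + 4)*(d^2 - 4*d - 5) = (d - 5)*(d - 3)^2*(d + 4)*(d + 1)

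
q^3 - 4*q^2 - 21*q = q*(q - 7)*(q + 3)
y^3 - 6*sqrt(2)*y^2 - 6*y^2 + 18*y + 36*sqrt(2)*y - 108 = (y - 6)*(y - 3*sqrt(2))^2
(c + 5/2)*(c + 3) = c^2 + 11*c/2 + 15/2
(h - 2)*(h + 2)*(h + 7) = h^3 + 7*h^2 - 4*h - 28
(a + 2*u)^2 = a^2 + 4*a*u + 4*u^2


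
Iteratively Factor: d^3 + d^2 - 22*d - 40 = (d + 4)*(d^2 - 3*d - 10) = (d + 2)*(d + 4)*(d - 5)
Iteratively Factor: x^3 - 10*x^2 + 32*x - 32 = (x - 2)*(x^2 - 8*x + 16) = (x - 4)*(x - 2)*(x - 4)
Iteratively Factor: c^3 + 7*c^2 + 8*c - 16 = (c + 4)*(c^2 + 3*c - 4) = (c - 1)*(c + 4)*(c + 4)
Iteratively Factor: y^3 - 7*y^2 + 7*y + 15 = (y - 3)*(y^2 - 4*y - 5) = (y - 5)*(y - 3)*(y + 1)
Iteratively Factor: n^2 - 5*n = (n)*(n - 5)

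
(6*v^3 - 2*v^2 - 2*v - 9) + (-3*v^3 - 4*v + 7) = 3*v^3 - 2*v^2 - 6*v - 2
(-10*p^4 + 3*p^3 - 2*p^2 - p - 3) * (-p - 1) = 10*p^5 + 7*p^4 - p^3 + 3*p^2 + 4*p + 3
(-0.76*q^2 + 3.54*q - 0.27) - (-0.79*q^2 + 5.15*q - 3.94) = 0.03*q^2 - 1.61*q + 3.67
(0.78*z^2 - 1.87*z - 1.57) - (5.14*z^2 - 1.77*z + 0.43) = -4.36*z^2 - 0.1*z - 2.0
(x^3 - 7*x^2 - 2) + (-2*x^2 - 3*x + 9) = x^3 - 9*x^2 - 3*x + 7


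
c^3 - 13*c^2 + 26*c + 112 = (c - 8)*(c - 7)*(c + 2)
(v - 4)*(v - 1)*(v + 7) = v^3 + 2*v^2 - 31*v + 28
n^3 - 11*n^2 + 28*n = n*(n - 7)*(n - 4)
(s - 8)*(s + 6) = s^2 - 2*s - 48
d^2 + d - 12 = (d - 3)*(d + 4)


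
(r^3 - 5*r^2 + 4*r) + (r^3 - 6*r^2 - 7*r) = 2*r^3 - 11*r^2 - 3*r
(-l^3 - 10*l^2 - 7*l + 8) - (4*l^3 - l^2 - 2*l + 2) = -5*l^3 - 9*l^2 - 5*l + 6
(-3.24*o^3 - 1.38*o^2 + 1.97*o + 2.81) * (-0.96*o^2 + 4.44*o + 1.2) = 3.1104*o^5 - 13.0608*o^4 - 11.9064*o^3 + 4.3932*o^2 + 14.8404*o + 3.372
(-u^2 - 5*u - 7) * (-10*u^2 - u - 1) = 10*u^4 + 51*u^3 + 76*u^2 + 12*u + 7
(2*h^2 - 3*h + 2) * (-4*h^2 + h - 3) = -8*h^4 + 14*h^3 - 17*h^2 + 11*h - 6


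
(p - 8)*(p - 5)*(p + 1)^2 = p^4 - 11*p^3 + 15*p^2 + 67*p + 40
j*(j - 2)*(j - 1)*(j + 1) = j^4 - 2*j^3 - j^2 + 2*j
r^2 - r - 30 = (r - 6)*(r + 5)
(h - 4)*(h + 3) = h^2 - h - 12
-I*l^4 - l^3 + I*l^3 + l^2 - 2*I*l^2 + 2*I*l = l*(l - 1)*(l - 2*I)*(-I*l + 1)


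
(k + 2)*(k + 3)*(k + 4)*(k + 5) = k^4 + 14*k^3 + 71*k^2 + 154*k + 120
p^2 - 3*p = p*(p - 3)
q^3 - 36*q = q*(q - 6)*(q + 6)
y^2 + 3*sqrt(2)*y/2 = y*(y + 3*sqrt(2)/2)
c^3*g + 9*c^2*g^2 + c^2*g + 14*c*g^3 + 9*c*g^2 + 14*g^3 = (c + 2*g)*(c + 7*g)*(c*g + g)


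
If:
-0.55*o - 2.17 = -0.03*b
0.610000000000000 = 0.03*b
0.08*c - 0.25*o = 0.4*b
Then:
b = 20.33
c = 92.80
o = -2.84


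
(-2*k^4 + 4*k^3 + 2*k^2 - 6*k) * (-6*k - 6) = 12*k^5 - 12*k^4 - 36*k^3 + 24*k^2 + 36*k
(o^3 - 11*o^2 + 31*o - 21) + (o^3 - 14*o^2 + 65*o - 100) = 2*o^3 - 25*o^2 + 96*o - 121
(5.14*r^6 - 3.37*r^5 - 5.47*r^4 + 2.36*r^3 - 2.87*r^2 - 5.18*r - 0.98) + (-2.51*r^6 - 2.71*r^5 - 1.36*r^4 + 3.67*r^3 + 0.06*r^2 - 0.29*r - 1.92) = 2.63*r^6 - 6.08*r^5 - 6.83*r^4 + 6.03*r^3 - 2.81*r^2 - 5.47*r - 2.9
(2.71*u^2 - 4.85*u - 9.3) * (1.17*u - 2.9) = 3.1707*u^3 - 13.5335*u^2 + 3.184*u + 26.97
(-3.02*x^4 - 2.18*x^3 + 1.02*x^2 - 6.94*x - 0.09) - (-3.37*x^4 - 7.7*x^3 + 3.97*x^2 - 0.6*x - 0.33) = 0.35*x^4 + 5.52*x^3 - 2.95*x^2 - 6.34*x + 0.24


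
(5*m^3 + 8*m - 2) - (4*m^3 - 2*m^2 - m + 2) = m^3 + 2*m^2 + 9*m - 4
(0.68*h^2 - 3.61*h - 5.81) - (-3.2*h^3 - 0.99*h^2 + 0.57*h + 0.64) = 3.2*h^3 + 1.67*h^2 - 4.18*h - 6.45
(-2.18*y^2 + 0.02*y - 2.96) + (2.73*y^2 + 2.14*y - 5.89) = 0.55*y^2 + 2.16*y - 8.85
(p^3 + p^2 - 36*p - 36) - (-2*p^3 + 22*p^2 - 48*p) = 3*p^3 - 21*p^2 + 12*p - 36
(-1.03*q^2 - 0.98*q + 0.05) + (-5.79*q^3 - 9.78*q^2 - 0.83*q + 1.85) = -5.79*q^3 - 10.81*q^2 - 1.81*q + 1.9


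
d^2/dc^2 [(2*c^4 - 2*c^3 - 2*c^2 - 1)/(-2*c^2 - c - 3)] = 2*(-8*c^6 - 12*c^5 - 42*c^4 - 62*c^3 - 114*c^2 + 60*c + 13)/(8*c^6 + 12*c^5 + 42*c^4 + 37*c^3 + 63*c^2 + 27*c + 27)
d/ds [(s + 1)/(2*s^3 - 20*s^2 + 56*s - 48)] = (-s^2 + 3*s/2 + 13)/(s^5 - 18*s^4 + 120*s^3 - 368*s^2 + 528*s - 288)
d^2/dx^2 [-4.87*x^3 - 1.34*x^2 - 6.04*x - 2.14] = -29.22*x - 2.68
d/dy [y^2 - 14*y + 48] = 2*y - 14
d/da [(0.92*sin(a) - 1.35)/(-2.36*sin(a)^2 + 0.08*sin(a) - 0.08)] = (2.1712*sin(a)^2 - 6.372*sin(a) + 0.0344)*cos(a)/(5.5696*sin(a)^4 - 0.3776*sin(a)^3 + 0.384*sin(a)^2 - 0.0128*sin(a) + 0.0064)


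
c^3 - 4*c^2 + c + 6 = (c - 3)*(c - 2)*(c + 1)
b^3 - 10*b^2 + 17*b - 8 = (b - 8)*(b - 1)^2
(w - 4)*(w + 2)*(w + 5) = w^3 + 3*w^2 - 18*w - 40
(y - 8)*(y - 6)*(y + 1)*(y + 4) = y^4 - 9*y^3 - 18*y^2 + 184*y + 192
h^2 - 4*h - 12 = (h - 6)*(h + 2)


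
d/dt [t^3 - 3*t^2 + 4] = 3*t*(t - 2)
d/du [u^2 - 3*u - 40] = 2*u - 3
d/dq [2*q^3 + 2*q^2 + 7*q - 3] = 6*q^2 + 4*q + 7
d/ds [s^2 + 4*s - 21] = 2*s + 4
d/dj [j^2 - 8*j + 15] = 2*j - 8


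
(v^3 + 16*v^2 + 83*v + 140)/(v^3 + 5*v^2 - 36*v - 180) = (v^2 + 11*v + 28)/(v^2 - 36)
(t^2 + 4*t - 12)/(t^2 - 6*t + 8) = (t + 6)/(t - 4)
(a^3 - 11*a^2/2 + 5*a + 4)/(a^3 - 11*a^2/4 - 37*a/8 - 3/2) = 4*(a - 2)/(4*a + 3)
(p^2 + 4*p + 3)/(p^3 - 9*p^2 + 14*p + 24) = (p + 3)/(p^2 - 10*p + 24)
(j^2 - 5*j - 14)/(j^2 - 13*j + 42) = (j + 2)/(j - 6)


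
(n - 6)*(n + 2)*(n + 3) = n^3 - n^2 - 24*n - 36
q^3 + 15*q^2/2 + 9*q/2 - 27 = (q - 3/2)*(q + 3)*(q + 6)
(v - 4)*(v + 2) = v^2 - 2*v - 8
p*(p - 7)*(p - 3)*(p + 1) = p^4 - 9*p^3 + 11*p^2 + 21*p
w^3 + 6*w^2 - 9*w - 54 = (w - 3)*(w + 3)*(w + 6)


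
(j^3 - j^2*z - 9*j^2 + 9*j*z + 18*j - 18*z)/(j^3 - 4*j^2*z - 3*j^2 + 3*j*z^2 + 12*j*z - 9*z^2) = (6 - j)/(-j + 3*z)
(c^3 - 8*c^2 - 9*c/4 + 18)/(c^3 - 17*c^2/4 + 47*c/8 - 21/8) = 2*(2*c^2 - 13*c - 24)/(4*c^2 - 11*c + 7)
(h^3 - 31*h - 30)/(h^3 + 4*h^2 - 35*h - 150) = (h + 1)/(h + 5)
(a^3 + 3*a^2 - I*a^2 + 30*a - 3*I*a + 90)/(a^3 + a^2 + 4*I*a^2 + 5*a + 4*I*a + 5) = (a^2 + a*(3 - 6*I) - 18*I)/(a^2 + a*(1 - I) - I)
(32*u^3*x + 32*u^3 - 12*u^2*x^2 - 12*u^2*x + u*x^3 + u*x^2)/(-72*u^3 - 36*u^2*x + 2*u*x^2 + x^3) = u*(-32*u^2*x - 32*u^2 + 12*u*x^2 + 12*u*x - x^3 - x^2)/(72*u^3 + 36*u^2*x - 2*u*x^2 - x^3)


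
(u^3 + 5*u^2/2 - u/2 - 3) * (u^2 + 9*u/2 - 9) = u^5 + 7*u^4 + 7*u^3/4 - 111*u^2/4 - 9*u + 27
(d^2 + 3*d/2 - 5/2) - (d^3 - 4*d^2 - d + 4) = -d^3 + 5*d^2 + 5*d/2 - 13/2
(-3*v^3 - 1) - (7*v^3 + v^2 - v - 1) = -10*v^3 - v^2 + v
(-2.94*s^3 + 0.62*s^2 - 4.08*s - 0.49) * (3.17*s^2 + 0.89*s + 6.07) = -9.3198*s^5 - 0.6512*s^4 - 30.2276*s^3 - 1.4211*s^2 - 25.2017*s - 2.9743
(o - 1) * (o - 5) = o^2 - 6*o + 5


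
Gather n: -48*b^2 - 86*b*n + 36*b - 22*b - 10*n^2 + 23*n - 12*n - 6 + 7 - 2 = -48*b^2 + 14*b - 10*n^2 + n*(11 - 86*b) - 1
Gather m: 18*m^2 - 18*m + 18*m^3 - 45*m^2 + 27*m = 18*m^3 - 27*m^2 + 9*m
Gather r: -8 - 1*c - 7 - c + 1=-2*c - 14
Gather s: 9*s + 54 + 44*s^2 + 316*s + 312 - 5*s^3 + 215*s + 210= -5*s^3 + 44*s^2 + 540*s + 576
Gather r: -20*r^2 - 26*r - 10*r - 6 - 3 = -20*r^2 - 36*r - 9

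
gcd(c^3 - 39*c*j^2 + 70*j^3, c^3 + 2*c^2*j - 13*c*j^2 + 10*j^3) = c - 2*j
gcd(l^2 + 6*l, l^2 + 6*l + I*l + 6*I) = l + 6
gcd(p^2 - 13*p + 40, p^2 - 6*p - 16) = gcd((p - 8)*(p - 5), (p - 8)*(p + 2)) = p - 8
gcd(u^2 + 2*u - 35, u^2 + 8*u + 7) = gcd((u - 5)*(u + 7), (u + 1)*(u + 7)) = u + 7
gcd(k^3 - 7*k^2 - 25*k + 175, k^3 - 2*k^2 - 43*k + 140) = k - 5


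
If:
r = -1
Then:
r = -1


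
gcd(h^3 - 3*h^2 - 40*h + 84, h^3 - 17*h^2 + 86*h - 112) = h^2 - 9*h + 14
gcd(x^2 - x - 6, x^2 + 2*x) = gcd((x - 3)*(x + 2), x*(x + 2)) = x + 2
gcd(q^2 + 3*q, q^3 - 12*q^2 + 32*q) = q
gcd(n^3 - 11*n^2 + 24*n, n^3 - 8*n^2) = n^2 - 8*n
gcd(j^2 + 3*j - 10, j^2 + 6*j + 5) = j + 5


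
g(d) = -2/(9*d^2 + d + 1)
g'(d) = -2*(-18*d - 1)/(9*d^2 + d + 1)^2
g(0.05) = -1.86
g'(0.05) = 3.30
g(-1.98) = -0.06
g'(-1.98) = -0.06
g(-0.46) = -0.82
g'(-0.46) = -2.44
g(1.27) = -0.12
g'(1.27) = 0.17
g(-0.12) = -1.98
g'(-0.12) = -2.28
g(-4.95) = -0.01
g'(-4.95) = -0.00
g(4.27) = -0.01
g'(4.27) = 0.01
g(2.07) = -0.05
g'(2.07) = 0.04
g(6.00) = -0.00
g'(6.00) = 0.00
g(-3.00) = -0.03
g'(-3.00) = -0.02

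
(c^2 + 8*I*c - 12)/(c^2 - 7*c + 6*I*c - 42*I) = (c + 2*I)/(c - 7)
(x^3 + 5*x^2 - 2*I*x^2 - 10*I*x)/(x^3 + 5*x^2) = (x - 2*I)/x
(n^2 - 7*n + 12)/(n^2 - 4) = (n^2 - 7*n + 12)/(n^2 - 4)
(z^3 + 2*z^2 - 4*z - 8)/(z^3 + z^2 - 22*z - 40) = (z^2 - 4)/(z^2 - z - 20)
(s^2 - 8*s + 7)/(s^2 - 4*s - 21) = (s - 1)/(s + 3)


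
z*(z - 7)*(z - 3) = z^3 - 10*z^2 + 21*z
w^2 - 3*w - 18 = (w - 6)*(w + 3)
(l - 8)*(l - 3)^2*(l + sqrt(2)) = l^4 - 14*l^3 + sqrt(2)*l^3 - 14*sqrt(2)*l^2 + 57*l^2 - 72*l + 57*sqrt(2)*l - 72*sqrt(2)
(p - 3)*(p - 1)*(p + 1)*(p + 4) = p^4 + p^3 - 13*p^2 - p + 12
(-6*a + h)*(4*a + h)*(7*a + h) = -168*a^3 - 38*a^2*h + 5*a*h^2 + h^3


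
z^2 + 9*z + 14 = (z + 2)*(z + 7)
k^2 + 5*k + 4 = (k + 1)*(k + 4)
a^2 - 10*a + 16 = (a - 8)*(a - 2)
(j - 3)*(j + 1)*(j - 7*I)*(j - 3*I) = j^4 - 2*j^3 - 10*I*j^3 - 24*j^2 + 20*I*j^2 + 42*j + 30*I*j + 63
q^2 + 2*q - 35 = (q - 5)*(q + 7)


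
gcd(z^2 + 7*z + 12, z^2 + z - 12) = z + 4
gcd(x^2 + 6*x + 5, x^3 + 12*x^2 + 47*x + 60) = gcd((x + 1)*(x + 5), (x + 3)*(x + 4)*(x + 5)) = x + 5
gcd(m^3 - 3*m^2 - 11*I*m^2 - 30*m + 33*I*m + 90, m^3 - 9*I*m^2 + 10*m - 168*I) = m - 6*I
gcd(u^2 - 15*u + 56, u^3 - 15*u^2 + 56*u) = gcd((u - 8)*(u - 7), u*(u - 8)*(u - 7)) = u^2 - 15*u + 56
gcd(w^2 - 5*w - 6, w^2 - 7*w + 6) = w - 6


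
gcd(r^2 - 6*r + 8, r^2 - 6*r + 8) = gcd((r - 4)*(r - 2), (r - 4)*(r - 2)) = r^2 - 6*r + 8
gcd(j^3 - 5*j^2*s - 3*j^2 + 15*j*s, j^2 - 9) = j - 3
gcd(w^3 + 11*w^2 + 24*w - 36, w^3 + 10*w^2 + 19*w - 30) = w^2 + 5*w - 6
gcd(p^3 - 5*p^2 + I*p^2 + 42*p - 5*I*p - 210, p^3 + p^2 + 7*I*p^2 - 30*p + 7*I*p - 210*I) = p^2 + p*(-5 + 7*I) - 35*I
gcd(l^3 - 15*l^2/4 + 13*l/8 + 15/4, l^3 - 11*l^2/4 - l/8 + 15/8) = l^2 - 7*l/4 - 15/8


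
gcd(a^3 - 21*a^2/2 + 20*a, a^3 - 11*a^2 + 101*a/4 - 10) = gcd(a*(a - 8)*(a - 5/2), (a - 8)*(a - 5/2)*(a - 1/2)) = a^2 - 21*a/2 + 20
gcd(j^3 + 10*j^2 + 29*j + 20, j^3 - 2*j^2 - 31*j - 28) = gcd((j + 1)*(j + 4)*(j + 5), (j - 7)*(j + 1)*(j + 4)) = j^2 + 5*j + 4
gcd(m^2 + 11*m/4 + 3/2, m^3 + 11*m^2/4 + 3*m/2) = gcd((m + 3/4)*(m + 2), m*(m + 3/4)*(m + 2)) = m^2 + 11*m/4 + 3/2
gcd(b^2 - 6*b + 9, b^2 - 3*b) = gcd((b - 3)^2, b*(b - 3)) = b - 3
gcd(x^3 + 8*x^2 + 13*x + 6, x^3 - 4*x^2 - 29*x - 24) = x + 1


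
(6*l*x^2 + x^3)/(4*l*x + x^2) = x*(6*l + x)/(4*l + x)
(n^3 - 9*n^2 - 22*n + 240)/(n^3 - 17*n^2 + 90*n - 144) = (n + 5)/(n - 3)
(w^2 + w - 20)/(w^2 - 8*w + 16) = (w + 5)/(w - 4)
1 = 1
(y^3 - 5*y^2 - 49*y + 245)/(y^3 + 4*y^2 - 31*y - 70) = (y - 7)/(y + 2)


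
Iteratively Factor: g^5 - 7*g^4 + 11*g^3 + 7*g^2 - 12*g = (g)*(g^4 - 7*g^3 + 11*g^2 + 7*g - 12) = g*(g - 4)*(g^3 - 3*g^2 - g + 3) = g*(g - 4)*(g - 3)*(g^2 - 1) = g*(g - 4)*(g - 3)*(g + 1)*(g - 1)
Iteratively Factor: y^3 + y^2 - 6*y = (y)*(y^2 + y - 6) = y*(y - 2)*(y + 3)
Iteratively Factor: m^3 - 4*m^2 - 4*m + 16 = (m + 2)*(m^2 - 6*m + 8) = (m - 2)*(m + 2)*(m - 4)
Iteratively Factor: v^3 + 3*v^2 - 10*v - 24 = (v + 2)*(v^2 + v - 12) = (v - 3)*(v + 2)*(v + 4)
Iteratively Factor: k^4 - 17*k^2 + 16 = (k + 4)*(k^3 - 4*k^2 - k + 4) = (k - 4)*(k + 4)*(k^2 - 1) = (k - 4)*(k - 1)*(k + 4)*(k + 1)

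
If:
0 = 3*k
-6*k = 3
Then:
No Solution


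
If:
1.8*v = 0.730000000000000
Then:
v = 0.41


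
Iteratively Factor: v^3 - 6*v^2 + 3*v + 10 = (v - 2)*(v^2 - 4*v - 5) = (v - 2)*(v + 1)*(v - 5)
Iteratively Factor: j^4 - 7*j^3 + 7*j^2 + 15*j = (j + 1)*(j^3 - 8*j^2 + 15*j) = j*(j + 1)*(j^2 - 8*j + 15) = j*(j - 5)*(j + 1)*(j - 3)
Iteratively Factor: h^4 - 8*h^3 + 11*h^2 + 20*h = (h + 1)*(h^3 - 9*h^2 + 20*h) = h*(h + 1)*(h^2 - 9*h + 20) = h*(h - 5)*(h + 1)*(h - 4)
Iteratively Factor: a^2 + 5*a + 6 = (a + 2)*(a + 3)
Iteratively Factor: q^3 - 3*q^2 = (q - 3)*(q^2) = q*(q - 3)*(q)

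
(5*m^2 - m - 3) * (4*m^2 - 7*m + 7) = 20*m^4 - 39*m^3 + 30*m^2 + 14*m - 21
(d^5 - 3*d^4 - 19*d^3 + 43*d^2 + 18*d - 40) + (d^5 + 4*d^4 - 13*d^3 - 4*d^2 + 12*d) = 2*d^5 + d^4 - 32*d^3 + 39*d^2 + 30*d - 40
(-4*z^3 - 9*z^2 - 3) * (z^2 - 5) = -4*z^5 - 9*z^4 + 20*z^3 + 42*z^2 + 15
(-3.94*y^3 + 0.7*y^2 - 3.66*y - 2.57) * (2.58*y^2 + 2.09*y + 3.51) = -10.1652*y^5 - 6.4286*y^4 - 21.8092*y^3 - 11.823*y^2 - 18.2179*y - 9.0207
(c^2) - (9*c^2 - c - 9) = -8*c^2 + c + 9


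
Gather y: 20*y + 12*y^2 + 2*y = 12*y^2 + 22*y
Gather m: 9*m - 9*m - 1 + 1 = 0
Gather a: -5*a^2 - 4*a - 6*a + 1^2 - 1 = -5*a^2 - 10*a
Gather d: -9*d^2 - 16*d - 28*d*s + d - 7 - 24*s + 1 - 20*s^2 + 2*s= -9*d^2 + d*(-28*s - 15) - 20*s^2 - 22*s - 6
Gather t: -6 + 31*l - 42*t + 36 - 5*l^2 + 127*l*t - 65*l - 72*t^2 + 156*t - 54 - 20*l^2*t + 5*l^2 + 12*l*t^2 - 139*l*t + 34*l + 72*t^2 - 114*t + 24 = 12*l*t^2 + t*(-20*l^2 - 12*l)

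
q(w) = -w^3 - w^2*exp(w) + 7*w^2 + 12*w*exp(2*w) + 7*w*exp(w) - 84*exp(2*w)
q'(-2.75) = -63.01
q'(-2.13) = -47.33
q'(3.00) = -33611.91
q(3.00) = -19087.56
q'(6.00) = -1952678.07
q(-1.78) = 22.19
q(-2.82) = 76.02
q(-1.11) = -3.54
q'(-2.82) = -65.03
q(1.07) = -579.53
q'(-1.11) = -39.00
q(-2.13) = 37.56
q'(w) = -w^2*exp(w) - 3*w^2 + 24*w*exp(2*w) + 5*w*exp(w) + 14*w - 156*exp(2*w) + 7*exp(w)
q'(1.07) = -1063.43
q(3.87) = -85703.01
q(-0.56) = -29.65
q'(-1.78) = -40.93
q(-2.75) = 71.54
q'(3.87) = -144525.07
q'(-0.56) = -61.85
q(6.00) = -1950600.92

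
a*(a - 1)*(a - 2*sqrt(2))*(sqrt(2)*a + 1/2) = sqrt(2)*a^4 - 7*a^3/2 - sqrt(2)*a^3 - sqrt(2)*a^2 + 7*a^2/2 + sqrt(2)*a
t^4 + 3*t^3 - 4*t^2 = t^2*(t - 1)*(t + 4)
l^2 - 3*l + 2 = (l - 2)*(l - 1)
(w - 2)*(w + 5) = w^2 + 3*w - 10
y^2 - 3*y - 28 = (y - 7)*(y + 4)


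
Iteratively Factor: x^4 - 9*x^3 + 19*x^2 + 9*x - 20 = (x + 1)*(x^3 - 10*x^2 + 29*x - 20) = (x - 4)*(x + 1)*(x^2 - 6*x + 5) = (x - 5)*(x - 4)*(x + 1)*(x - 1)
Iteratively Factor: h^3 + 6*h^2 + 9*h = (h)*(h^2 + 6*h + 9) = h*(h + 3)*(h + 3)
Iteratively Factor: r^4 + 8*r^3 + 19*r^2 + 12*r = (r + 1)*(r^3 + 7*r^2 + 12*r) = (r + 1)*(r + 4)*(r^2 + 3*r) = (r + 1)*(r + 3)*(r + 4)*(r)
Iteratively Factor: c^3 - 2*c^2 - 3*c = (c)*(c^2 - 2*c - 3) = c*(c - 3)*(c + 1)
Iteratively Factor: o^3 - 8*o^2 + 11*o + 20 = (o - 4)*(o^2 - 4*o - 5) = (o - 4)*(o + 1)*(o - 5)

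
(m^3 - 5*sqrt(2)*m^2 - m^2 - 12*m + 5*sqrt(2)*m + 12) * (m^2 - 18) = m^5 - 5*sqrt(2)*m^4 - m^4 - 30*m^3 + 5*sqrt(2)*m^3 + 30*m^2 + 90*sqrt(2)*m^2 - 90*sqrt(2)*m + 216*m - 216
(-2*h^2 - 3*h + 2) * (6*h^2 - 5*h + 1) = -12*h^4 - 8*h^3 + 25*h^2 - 13*h + 2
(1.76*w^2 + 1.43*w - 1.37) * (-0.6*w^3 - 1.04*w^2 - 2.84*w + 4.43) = -1.056*w^5 - 2.6884*w^4 - 5.6636*w^3 + 5.1604*w^2 + 10.2257*w - 6.0691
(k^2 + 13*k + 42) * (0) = 0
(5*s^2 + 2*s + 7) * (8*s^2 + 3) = 40*s^4 + 16*s^3 + 71*s^2 + 6*s + 21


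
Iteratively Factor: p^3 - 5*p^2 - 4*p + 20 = (p + 2)*(p^2 - 7*p + 10) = (p - 5)*(p + 2)*(p - 2)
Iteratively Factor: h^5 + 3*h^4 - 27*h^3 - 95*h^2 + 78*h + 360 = (h - 2)*(h^4 + 5*h^3 - 17*h^2 - 129*h - 180) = (h - 5)*(h - 2)*(h^3 + 10*h^2 + 33*h + 36) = (h - 5)*(h - 2)*(h + 3)*(h^2 + 7*h + 12) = (h - 5)*(h - 2)*(h + 3)*(h + 4)*(h + 3)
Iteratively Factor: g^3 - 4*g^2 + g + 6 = (g - 3)*(g^2 - g - 2) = (g - 3)*(g - 2)*(g + 1)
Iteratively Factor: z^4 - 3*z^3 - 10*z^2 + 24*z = (z - 2)*(z^3 - z^2 - 12*z) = (z - 4)*(z - 2)*(z^2 + 3*z) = (z - 4)*(z - 2)*(z + 3)*(z)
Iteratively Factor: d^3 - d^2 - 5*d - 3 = (d - 3)*(d^2 + 2*d + 1) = (d - 3)*(d + 1)*(d + 1)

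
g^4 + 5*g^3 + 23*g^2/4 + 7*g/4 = g*(g + 1/2)*(g + 1)*(g + 7/2)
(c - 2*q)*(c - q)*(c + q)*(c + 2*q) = c^4 - 5*c^2*q^2 + 4*q^4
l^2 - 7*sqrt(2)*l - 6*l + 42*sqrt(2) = (l - 6)*(l - 7*sqrt(2))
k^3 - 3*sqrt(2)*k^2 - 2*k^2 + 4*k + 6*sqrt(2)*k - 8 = (k - 2)*(k - 2*sqrt(2))*(k - sqrt(2))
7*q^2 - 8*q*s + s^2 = (-7*q + s)*(-q + s)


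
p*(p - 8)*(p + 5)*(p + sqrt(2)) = p^4 - 3*p^3 + sqrt(2)*p^3 - 40*p^2 - 3*sqrt(2)*p^2 - 40*sqrt(2)*p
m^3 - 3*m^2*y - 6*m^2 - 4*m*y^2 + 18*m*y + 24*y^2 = (m - 6)*(m - 4*y)*(m + y)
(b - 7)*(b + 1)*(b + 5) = b^3 - b^2 - 37*b - 35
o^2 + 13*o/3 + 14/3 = (o + 2)*(o + 7/3)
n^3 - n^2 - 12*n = n*(n - 4)*(n + 3)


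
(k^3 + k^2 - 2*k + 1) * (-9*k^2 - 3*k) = -9*k^5 - 12*k^4 + 15*k^3 - 3*k^2 - 3*k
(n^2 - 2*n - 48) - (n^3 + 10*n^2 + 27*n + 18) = -n^3 - 9*n^2 - 29*n - 66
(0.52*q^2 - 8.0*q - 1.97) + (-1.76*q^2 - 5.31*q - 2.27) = -1.24*q^2 - 13.31*q - 4.24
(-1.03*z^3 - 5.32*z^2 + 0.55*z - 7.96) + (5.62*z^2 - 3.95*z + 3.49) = -1.03*z^3 + 0.3*z^2 - 3.4*z - 4.47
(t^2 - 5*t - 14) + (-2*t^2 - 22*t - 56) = -t^2 - 27*t - 70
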